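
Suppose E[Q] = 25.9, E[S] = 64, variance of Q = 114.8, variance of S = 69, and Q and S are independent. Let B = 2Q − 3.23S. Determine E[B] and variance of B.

E[B] = -154.92, variance of B = 1179.0701

E[B] = 2·E[Q] + (-3.23)·E[S] = 2·25.9 + (-3.23)·64 = -154.92.
variance of B = a²·variance of Q + b²·variance of S + 2ab·Cov[Q, S] with a = 2, b = -3.23.
Independence gives Cov[Q, S] = 0.
= 2²·114.8 + (-3.23)²·69 + 2·2·(-3.23)·0
= 459.2 + 719.8701 + 0 = 1179.0701.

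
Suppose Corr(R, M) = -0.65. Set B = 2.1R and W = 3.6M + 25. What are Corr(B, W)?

Corr(B, W) = -0.65

Linear rescalings preserve correlation up to sign; here the slopes 2.1 and 3.6 have the same sign, so Corr(B, W) = Corr(R, M) = -0.65.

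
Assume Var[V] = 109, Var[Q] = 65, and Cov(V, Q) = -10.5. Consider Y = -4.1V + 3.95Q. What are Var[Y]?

Var[Y] = a²·Var[V] + b²·Var[Q] + 2ab·Cov(V, Q) with a = -4.1, b = 3.95.
= (-4.1)²·109 + 3.95²·65 + 2·(-4.1)·3.95·(-10.5)
= 1832.29 + 1014.1625 + 340.095 = 3186.5475.

Var[Y] = 3186.5475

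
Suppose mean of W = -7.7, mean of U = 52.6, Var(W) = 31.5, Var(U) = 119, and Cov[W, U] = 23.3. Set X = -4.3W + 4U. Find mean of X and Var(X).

mean of X = 243.51, Var(X) = 1684.915

mean of X = (-4.3)·mean of W + 4·mean of U = (-4.3)·(-7.7) + 4·52.6 = 243.51.
Var(X) = a²·Var(W) + b²·Var(U) + 2ab·Cov[W, U] with a = -4.3, b = 4.
= (-4.3)²·31.5 + 4²·119 + 2·(-4.3)·4·23.3
= 582.435 + 1904 + (-801.52) = 1684.915.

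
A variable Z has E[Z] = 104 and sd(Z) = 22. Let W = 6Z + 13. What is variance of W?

variance of W = 17424

W = 6Z + 13 is linear with a = 6, b = 13.
variance of Z = 22² = 484.
variance of W = a²·variance of Z = 6²·484 = 17424 (the additive constant 13 does not affect variance).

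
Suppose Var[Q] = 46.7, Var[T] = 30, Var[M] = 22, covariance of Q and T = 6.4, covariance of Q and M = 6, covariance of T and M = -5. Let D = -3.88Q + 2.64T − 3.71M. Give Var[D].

Var[D] = 1354.50732

Var[D] = a²·Var[Q] + b²·Var[T] + c²·Var[M] + 2ab·covariance of Q and T + 2ac·covariance of Q and M + 2bc·covariance of T and M, with a = -3.88, b = 2.64, c = -3.71.
= 703.04048 + 209.088 + 302.8102 + (-131.11296) + 172.7376 + 97.944
= 1354.50732.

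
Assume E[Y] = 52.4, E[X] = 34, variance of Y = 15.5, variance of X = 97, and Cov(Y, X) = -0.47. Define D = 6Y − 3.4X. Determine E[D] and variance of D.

E[D] = 198.8, variance of D = 1698.496

E[D] = 6·E[Y] + (-3.4)·E[X] = 6·52.4 + (-3.4)·34 = 198.8.
variance of D = a²·variance of Y + b²·variance of X + 2ab·Cov(Y, X) with a = 6, b = -3.4.
= 6²·15.5 + (-3.4)²·97 + 2·6·(-3.4)·(-0.47)
= 558 + 1121.32 + 19.176 = 1698.496.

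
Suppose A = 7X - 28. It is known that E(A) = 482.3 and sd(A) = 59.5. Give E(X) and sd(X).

From A = 7X - 28: E(A) = a·E(X) + b, so E(X) = (E(A) − b)/a = (482.3 − (-28))/7 = 72.9.
sd(A) = |a|·sd(X), so sd(X) = 59.5/|7| = 8.5.

E(X) = 72.9, sd(X) = 8.5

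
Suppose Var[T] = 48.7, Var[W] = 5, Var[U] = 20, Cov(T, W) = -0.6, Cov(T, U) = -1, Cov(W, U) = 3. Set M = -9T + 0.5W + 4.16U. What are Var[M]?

Var[M] = a²·Var[T] + b²·Var[W] + c²·Var[U] + 2ab·Cov(T, W) + 2ac·Cov(T, U) + 2bc·Cov(W, U), with a = -9, b = 0.5, c = 4.16.
= 3944.7 + 1.25 + 346.112 + 5.4 + 74.88 + 12.48
= 4384.822.

Var[M] = 4384.822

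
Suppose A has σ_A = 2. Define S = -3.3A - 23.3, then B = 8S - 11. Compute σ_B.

σ_B = 52.8

σ_S = |-3.3|·2 = 6.6.
σ_B = |8|·6.6 = 52.8.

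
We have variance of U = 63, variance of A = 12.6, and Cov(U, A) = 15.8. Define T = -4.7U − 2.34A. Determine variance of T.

variance of T = 1808.19936

variance of T = a²·variance of U + b²·variance of A + 2ab·Cov(U, A) with a = -4.7, b = -2.34.
= (-4.7)²·63 + (-2.34)²·12.6 + 2·(-4.7)·(-2.34)·15.8
= 1391.67 + 68.99256 + 347.5368 = 1808.19936.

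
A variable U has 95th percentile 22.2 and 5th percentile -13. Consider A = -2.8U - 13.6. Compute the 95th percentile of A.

95th percentile of A = 22.8

Since a = -2.8 < 0 the transformation is decreasing, reversing order: the 95th percentile of A corresponds to the 5th percentile of U.
So P_{95}(A) = a·P_{5}(U) + b = (-2.8)·(-13) + (-13.6) = 22.8.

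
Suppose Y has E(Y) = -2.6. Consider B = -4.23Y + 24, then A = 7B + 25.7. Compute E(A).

E(B) = (-4.23)·(-2.6) + 24 = 34.998.
E(A) = 7·34.998 + 25.7 = 270.686.

E(A) = 270.686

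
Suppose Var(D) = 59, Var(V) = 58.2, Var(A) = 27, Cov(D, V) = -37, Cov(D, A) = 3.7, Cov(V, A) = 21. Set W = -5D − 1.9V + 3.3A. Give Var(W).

Var(W) = a²·Var(D) + b²·Var(V) + c²·Var(A) + 2ab·Cov(D, V) + 2ac·Cov(D, A) + 2bc·Cov(V, A), with a = -5, b = -1.9, c = 3.3.
= 1475 + 210.102 + 294.03 + (-703) + (-122.1) + (-263.34)
= 890.692.

Var(W) = 890.692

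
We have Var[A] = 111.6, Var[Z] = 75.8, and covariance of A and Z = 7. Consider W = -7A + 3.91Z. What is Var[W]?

Var[W] = a²·Var[A] + b²·Var[Z] + 2ab·covariance of A and Z with a = -7, b = 3.91.
= (-7)²·111.6 + 3.91²·75.8 + 2·(-7)·3.91·7
= 5468.4 + 1158.83798 + (-383.18) = 6244.05798.

Var[W] = 6244.05798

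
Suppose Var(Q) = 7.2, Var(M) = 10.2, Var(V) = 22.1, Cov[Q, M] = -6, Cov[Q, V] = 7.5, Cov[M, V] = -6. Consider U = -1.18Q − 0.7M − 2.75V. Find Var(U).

Var(U) = a²·Var(Q) + b²·Var(M) + c²·Var(V) + 2ab·Cov[Q, M] + 2ac·Cov[Q, V] + 2bc·Cov[M, V], with a = -1.18, b = -0.7, c = -2.75.
= 10.02528 + 4.998 + 167.13125 + (-9.912) + 48.675 + (-23.1)
= 197.81753.

Var(U) = 197.81753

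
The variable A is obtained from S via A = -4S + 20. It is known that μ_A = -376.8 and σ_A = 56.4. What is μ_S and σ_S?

From A = -4S + 20: μ_A = a·μ_S + b, so μ_S = (μ_A − b)/a = (-376.8 − 20)/(-4) = 99.2.
σ_A = |a|·σ_S, so σ_S = 56.4/|-4| = 14.1.

μ_S = 99.2, σ_S = 14.1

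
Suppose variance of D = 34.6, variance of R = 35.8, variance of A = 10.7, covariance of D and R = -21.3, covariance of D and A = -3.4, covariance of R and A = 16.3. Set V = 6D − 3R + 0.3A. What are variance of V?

variance of V = a²·variance of D + b²·variance of R + c²·variance of A + 2ab·covariance of D and R + 2ac·covariance of D and A + 2bc·covariance of R and A, with a = 6, b = -3, c = 0.3.
= 1245.6 + 322.2 + 0.963 + 766.8 + (-12.24) + (-29.34)
= 2293.983.

variance of V = 2293.983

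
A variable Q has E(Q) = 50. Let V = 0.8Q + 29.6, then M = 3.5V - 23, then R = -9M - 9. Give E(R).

E(R) = -1994.4

E(V) = 0.8·50 + 29.6 = 69.6.
E(M) = 3.5·69.6 + (-23) = 220.6.
E(R) = (-9)·220.6 + (-9) = -1994.4.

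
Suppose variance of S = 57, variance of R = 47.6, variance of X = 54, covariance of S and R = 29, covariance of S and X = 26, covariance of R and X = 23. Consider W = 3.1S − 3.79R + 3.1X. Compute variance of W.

variance of W = 1028.26516

variance of W = a²·variance of S + b²·variance of R + c²·variance of X + 2ab·covariance of S and R + 2ac·covariance of S and X + 2bc·covariance of R and X, with a = 3.1, b = -3.79, c = 3.1.
= 547.77 + 683.73116 + 518.94 + (-681.442) + 499.72 + (-540.454)
= 1028.26516.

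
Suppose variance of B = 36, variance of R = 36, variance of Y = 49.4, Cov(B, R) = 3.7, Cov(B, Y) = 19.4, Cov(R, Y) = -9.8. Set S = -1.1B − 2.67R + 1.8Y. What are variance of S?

variance of S = 499.3638

variance of S = a²·variance of B + b²·variance of R + c²·variance of Y + 2ab·Cov(B, R) + 2ac·Cov(B, Y) + 2bc·Cov(R, Y), with a = -1.1, b = -2.67, c = 1.8.
= 43.56 + 256.6404 + 160.056 + 21.7338 + (-76.824) + 94.1976
= 499.3638.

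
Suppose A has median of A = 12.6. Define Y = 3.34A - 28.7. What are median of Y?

A linear map preserves order up to sign, so median of Y = a·median of A + b = 3.34·12.6 + (-28.7) = 13.384.

median of Y = 13.384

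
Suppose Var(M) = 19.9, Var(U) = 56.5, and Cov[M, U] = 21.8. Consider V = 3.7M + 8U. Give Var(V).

Var(V) = 5178.991

Var(V) = a²·Var(M) + b²·Var(U) + 2ab·Cov[M, U] with a = 3.7, b = 8.
= 3.7²·19.9 + 8²·56.5 + 2·3.7·8·21.8
= 272.431 + 3616 + 1290.56 = 5178.991.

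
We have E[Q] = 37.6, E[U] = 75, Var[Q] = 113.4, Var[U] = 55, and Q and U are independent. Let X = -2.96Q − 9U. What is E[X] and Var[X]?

E[X] = -786.296, Var[X] = 5448.56544

E[X] = (-2.96)·E[Q] + (-9)·E[U] = (-2.96)·37.6 + (-9)·75 = -786.296.
Var[X] = a²·Var[Q] + b²·Var[U] + 2ab·Cov[Q, U] with a = -2.96, b = -9.
Independence gives Cov[Q, U] = 0.
= (-2.96)²·113.4 + (-9)²·55 + 2·(-2.96)·(-9)·0
= 993.56544 + 4455 + 0 = 5448.56544.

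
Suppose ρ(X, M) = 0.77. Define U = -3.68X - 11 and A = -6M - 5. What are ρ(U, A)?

ρ(U, A) = 0.77

Linear rescalings preserve correlation up to sign; here the slopes -3.68 and -6 have the same sign, so ρ(U, A) = ρ(X, M) = 0.77.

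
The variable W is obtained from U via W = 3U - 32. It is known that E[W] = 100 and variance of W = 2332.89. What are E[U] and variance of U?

E[U] = 44, variance of U = 259.21

From W = 3U - 32: E[W] = a·E[U] + b, so E[U] = (E[W] − b)/a = (100 − (-32))/3 = 44.
variance of W = a²·variance of U, so variance of U = 2332.89/3² = 259.21.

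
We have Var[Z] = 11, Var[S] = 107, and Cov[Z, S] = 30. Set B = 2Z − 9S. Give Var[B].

Var[B] = a²·Var[Z] + b²·Var[S] + 2ab·Cov[Z, S] with a = 2, b = -9.
= 2²·11 + (-9)²·107 + 2·2·(-9)·30
= 44 + 8667 + (-1080) = 7631.

Var[B] = 7631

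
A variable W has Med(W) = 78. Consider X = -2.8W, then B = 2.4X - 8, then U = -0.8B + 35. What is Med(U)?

Med(U) = 460.728

Med(X) = (-2.8)·78 = -218.4.
Med(B) = 2.4·(-218.4) + (-8) = -532.16.
Med(U) = (-0.8)·(-532.16) + 35 = 460.728.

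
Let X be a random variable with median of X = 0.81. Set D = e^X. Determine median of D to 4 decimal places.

median of D = 2.2479

e^X is monotone on this domain, so median of D = exp(0.81) ≈ 2.2479.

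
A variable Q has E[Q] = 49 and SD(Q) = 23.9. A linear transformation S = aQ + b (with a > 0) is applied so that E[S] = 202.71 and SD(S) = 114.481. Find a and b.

a = 4.79, b = -32

SD(S) = a·SD(Q) (a > 0), so a = 114.481/23.9 = 4.79.
E[S] = a·E[Q] + b, so b = 202.71 − 4.79·49 = -32.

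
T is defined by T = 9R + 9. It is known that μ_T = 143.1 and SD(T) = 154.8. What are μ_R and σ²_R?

From T = 9R + 9: μ_T = a·μ_R + b, so μ_R = (μ_T − b)/a = (143.1 − 9)/9 = 14.9.
σ²_T = 154.8² = 23963.04.
σ²_T = a²·σ²_R, so σ²_R = 23963.04/9² = 295.84.

μ_R = 14.9, σ²_R = 295.84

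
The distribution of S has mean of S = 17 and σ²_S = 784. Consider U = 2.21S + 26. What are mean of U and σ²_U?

mean of U = 63.57, σ²_U = 3829.1344

U = 2.21S + 26 is linear with a = 2.21, b = 26.
mean of U = a·mean of S + b = 2.21·17 + 26 = 63.57.
σ²_U = a²·σ²_S = 2.21²·784 = 3829.1344 (the additive constant 26 does not affect variance).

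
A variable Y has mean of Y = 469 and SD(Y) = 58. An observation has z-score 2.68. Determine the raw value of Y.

Y = mean of Y + z·SD(Y) = 469 + 2.68·58 = 624.44.

Y = 624.44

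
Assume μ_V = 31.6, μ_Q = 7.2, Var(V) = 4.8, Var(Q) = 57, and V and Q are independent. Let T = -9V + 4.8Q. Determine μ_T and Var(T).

μ_T = (-9)·μ_V + 4.8·μ_Q = (-9)·31.6 + 4.8·7.2 = -249.84.
Var(T) = a²·Var(V) + b²·Var(Q) + 2ab·Cov[V, Q] with a = -9, b = 4.8.
Independence gives Cov[V, Q] = 0.
= (-9)²·4.8 + 4.8²·57 + 2·(-9)·4.8·0
= 388.8 + 1313.28 + 0 = 1702.08.

μ_T = -249.84, Var(T) = 1702.08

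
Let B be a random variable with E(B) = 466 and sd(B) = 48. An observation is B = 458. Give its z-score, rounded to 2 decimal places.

z = (B − E(B)) / sd(B) = (458 − 466) / 48 ≈ -0.17.

z = -0.17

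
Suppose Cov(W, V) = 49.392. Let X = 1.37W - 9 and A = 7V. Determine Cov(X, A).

Cov(X, A) = a·c·Cov(W, V) = 1.37·7·49.392 = 473.66928. Additive constants drop out.

Cov(X, A) = 473.66928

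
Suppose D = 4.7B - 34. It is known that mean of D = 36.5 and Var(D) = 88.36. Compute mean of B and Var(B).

mean of B = 15, Var(B) = 4

From D = 4.7B - 34: mean of D = a·mean of B + b, so mean of B = (mean of D − b)/a = (36.5 − (-34))/4.7 = 15.
Var(D) = a²·Var(B), so Var(B) = 88.36/4.7² = 4.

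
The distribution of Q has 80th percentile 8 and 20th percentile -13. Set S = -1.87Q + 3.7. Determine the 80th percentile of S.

Since a = -1.87 < 0 the transformation is decreasing, reversing order: the 80th percentile of S corresponds to the 20th percentile of Q.
So P_{80}(S) = a·P_{20}(Q) + b = (-1.87)·(-13) + 3.7 = 28.01.

80th percentile of S = 28.01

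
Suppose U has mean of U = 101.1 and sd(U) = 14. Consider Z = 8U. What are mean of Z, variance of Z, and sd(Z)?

mean of Z = 808.8, variance of Z = 12544, sd(Z) = 112

Z = 8U is linear with a = 8, b = 0.
mean of Z = a·mean of U + b = 8·101.1 = 808.8.
variance of U = 14² = 196.
variance of Z = a²·variance of U = 8²·196 = 12544.
sd(Z) = |a|·sd(U) = |8|·14 = 112.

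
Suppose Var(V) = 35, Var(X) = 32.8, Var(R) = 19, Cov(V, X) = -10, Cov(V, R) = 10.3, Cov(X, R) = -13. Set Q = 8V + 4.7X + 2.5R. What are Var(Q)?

Var(Q) = 2437.802

Var(Q) = a²·Var(V) + b²·Var(X) + c²·Var(R) + 2ab·Cov(V, X) + 2ac·Cov(V, R) + 2bc·Cov(X, R), with a = 8, b = 4.7, c = 2.5.
= 2240 + 724.552 + 118.75 + (-752) + 412 + (-305.5)
= 2437.802.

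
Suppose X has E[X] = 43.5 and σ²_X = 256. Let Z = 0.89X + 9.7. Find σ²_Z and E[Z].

Z = 0.89X + 9.7 is linear with a = 0.89, b = 9.7.
σ²_Z = a²·σ²_X = 0.89²·256 = 202.7776 (the additive constant 9.7 does not affect variance).
E[Z] = a·E[X] + b = 0.89·43.5 + 9.7 = 48.415.

σ²_Z = 202.7776, E[Z] = 48.415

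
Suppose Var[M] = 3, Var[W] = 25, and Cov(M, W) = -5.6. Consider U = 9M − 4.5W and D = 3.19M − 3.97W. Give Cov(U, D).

By bilinearity, Cov(U, D) = ac·Var[M] + bd·Var[W] + (ad+bc)·Cov(M, W), with a=9, b=-4.5, c=3.19, d=-3.97.
ac·Var[M] = 9·3.19·3 = 86.13
bd·Var[W] = (-4.5)·(-3.97)·25 = 446.625
(ad+bc)·Cov(M, W) = (-50.085)·(-5.6) = 280.476
Cov(U, D) = 86.13 + 446.625 + 280.476 = 813.231.

Cov(U, D) = 813.231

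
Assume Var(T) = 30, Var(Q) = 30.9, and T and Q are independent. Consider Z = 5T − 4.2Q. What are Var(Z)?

Var(Z) = 1295.076

Var(Z) = a²·Var(T) + b²·Var(Q) + 2ab·Cov[T, Q] with a = 5, b = -4.2.
Independence gives Cov[T, Q] = 0.
= 5²·30 + (-4.2)²·30.9 + 2·5·(-4.2)·0
= 750 + 545.076 + 0 = 1295.076.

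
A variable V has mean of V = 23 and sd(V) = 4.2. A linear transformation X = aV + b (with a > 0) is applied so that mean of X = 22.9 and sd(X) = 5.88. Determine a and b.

sd(X) = a·sd(V) (a > 0), so a = 5.88/4.2 = 1.4.
mean of X = a·mean of V + b, so b = 22.9 − 1.4·23 = -9.3.

a = 1.4, b = -9.3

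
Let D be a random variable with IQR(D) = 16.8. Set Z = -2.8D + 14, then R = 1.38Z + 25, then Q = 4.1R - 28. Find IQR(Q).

IQR(Q) = 266.15232

IQR(Z) = |-2.8|·16.8 = 47.04.
IQR(R) = |1.38|·47.04 = 64.9152.
IQR(Q) = |4.1|·64.9152 = 266.15232.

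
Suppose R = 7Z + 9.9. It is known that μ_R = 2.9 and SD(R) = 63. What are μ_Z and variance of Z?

From R = 7Z + 9.9: μ_R = a·μ_Z + b, so μ_Z = (μ_R − b)/a = (2.9 − 9.9)/7 = -1.
variance of R = 63² = 3969.
variance of R = a²·variance of Z, so variance of Z = 3969/7² = 81.

μ_Z = -1, variance of Z = 81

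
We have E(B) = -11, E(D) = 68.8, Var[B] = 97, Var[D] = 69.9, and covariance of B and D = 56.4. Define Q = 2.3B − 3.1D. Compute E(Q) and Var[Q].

E(Q) = 2.3·E(B) + (-3.1)·E(D) = 2.3·(-11) + (-3.1)·68.8 = -238.58.
Var[Q] = a²·Var[B] + b²·Var[D] + 2ab·covariance of B and D with a = 2.3, b = -3.1.
= 2.3²·97 + (-3.1)²·69.9 + 2·2.3·(-3.1)·56.4
= 513.13 + 671.739 + (-804.264) = 380.605.

E(Q) = -238.58, Var[Q] = 380.605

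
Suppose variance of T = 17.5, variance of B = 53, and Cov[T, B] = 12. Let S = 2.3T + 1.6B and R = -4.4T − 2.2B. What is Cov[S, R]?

Cov[S, R] = -508.86

By bilinearity, Cov[S, R] = ac·variance of T + bd·variance of B + (ad+bc)·Cov[T, B], with a=2.3, b=1.6, c=-4.4, d=-2.2.
ac·variance of T = 2.3·(-4.4)·17.5 = -177.1
bd·variance of B = 1.6·(-2.2)·53 = -186.56
(ad+bc)·Cov[T, B] = (-12.1)·12 = -145.2
Cov[S, R] = -177.1 + (-186.56) + (-145.2) = -508.86.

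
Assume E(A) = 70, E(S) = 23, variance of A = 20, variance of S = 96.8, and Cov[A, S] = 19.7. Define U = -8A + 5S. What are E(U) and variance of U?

E(U) = -445, variance of U = 2124

E(U) = (-8)·E(A) + 5·E(S) = (-8)·70 + 5·23 = -445.
variance of U = a²·variance of A + b²·variance of S + 2ab·Cov[A, S] with a = -8, b = 5.
= (-8)²·20 + 5²·96.8 + 2·(-8)·5·19.7
= 1280 + 2420 + (-1576) = 2124.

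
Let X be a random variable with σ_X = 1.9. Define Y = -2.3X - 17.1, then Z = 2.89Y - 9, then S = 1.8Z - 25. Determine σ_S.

σ_S = 22.73274

σ_Y = |-2.3|·1.9 = 4.37.
σ_Z = |2.89|·4.37 = 12.6293.
σ_S = |1.8|·12.6293 = 22.73274.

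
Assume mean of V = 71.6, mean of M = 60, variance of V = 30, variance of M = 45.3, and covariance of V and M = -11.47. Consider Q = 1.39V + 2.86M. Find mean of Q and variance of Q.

mean of Q = 271.124, variance of Q = 337.303204

mean of Q = 1.39·mean of V + 2.86·mean of M = 1.39·71.6 + 2.86·60 = 271.124.
variance of Q = a²·variance of V + b²·variance of M + 2ab·covariance of V and M with a = 1.39, b = 2.86.
= 1.39²·30 + 2.86²·45.3 + 2·1.39·2.86·(-11.47)
= 57.963 + 370.53588 + (-91.195676) = 337.303204.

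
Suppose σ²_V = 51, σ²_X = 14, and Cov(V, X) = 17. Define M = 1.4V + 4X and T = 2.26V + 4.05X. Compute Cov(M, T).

Cov(M, T) = 638.234

By bilinearity, Cov(M, T) = ac·σ²_V + bd·σ²_X + (ad+bc)·Cov(V, X), with a=1.4, b=4, c=2.26, d=4.05.
ac·σ²_V = 1.4·2.26·51 = 161.364
bd·σ²_X = 4·4.05·14 = 226.8
(ad+bc)·Cov(V, X) = (14.71)·17 = 250.07
Cov(M, T) = 161.364 + 226.8 + 250.07 = 638.234.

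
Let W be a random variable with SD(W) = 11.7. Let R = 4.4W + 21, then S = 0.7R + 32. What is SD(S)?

SD(R) = |4.4|·11.7 = 51.48.
SD(S) = |0.7|·51.48 = 36.036.

SD(S) = 36.036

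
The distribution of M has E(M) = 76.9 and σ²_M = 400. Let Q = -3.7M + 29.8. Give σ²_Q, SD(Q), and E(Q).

σ²_Q = 5476, SD(Q) = 74, E(Q) = -254.73

Q = -3.7M + 29.8 is linear with a = -3.7, b = 29.8.
σ²_Q = a²·σ²_M = (-3.7)²·400 = 5476 (the additive constant 29.8 does not affect variance).
SD(M) = √400 = 20.
SD(Q) = |a|·SD(M) = |-3.7|·20 = 74.
E(Q) = a·E(M) + b = (-3.7)·76.9 + 29.8 = -254.73.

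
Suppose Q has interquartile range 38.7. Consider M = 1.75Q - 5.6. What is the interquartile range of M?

IQR(M) = 67.725

Under M = aQ + b, IQR(M) = |a|·IQR(Q) = |1.75|·38.7 = 67.725 (shifts cancel; spread scales by |a|).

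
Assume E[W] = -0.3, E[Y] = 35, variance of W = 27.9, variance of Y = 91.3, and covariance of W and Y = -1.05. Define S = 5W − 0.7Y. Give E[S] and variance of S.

E[S] = 5·E[W] + (-0.7)·E[Y] = 5·(-0.3) + (-0.7)·35 = -26.
variance of S = a²·variance of W + b²·variance of Y + 2ab·covariance of W and Y with a = 5, b = -0.7.
= 5²·27.9 + (-0.7)²·91.3 + 2·5·(-0.7)·(-1.05)
= 697.5 + 44.737 + 7.35 = 749.587.

E[S] = -26, variance of S = 749.587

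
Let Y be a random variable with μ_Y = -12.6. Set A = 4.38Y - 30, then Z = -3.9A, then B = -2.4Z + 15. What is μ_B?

μ_A = 4.38·(-12.6) + (-30) = -85.188.
μ_Z = (-3.9)·(-85.188) = 332.2332.
μ_B = (-2.4)·332.2332 + 15 = -782.35968.

μ_B = -782.35968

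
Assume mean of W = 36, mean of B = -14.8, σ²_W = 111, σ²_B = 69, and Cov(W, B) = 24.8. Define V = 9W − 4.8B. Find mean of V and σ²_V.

mean of V = 395.04, σ²_V = 8438.04

mean of V = 9·mean of W + (-4.8)·mean of B = 9·36 + (-4.8)·(-14.8) = 395.04.
σ²_V = a²·σ²_W + b²·σ²_B + 2ab·Cov(W, B) with a = 9, b = -4.8.
= 9²·111 + (-4.8)²·69 + 2·9·(-4.8)·24.8
= 8991 + 1589.76 + (-2142.72) = 8438.04.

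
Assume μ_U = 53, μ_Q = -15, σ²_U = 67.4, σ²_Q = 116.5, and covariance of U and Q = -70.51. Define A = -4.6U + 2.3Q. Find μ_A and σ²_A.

μ_A = (-4.6)·μ_U + 2.3·μ_Q = (-4.6)·53 + 2.3·(-15) = -278.3.
σ²_A = a²·σ²_U + b²·σ²_Q + 2ab·covariance of U and Q with a = -4.6, b = 2.3.
= (-4.6)²·67.4 + 2.3²·116.5 + 2·(-4.6)·2.3·(-70.51)
= 1426.184 + 616.285 + 1491.9916 = 3534.4606.

μ_A = -278.3, σ²_A = 3534.4606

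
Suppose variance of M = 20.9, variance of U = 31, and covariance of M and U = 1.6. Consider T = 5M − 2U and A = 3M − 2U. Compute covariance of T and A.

covariance of T and A = 411.9

By bilinearity, covariance of T and A = ac·variance of M + bd·variance of U + (ad+bc)·covariance of M and U, with a=5, b=-2, c=3, d=-2.
ac·variance of M = 5·3·20.9 = 313.5
bd·variance of U = (-2)·(-2)·31 = 124
(ad+bc)·covariance of M and U = (-16)·1.6 = -25.6
covariance of T and A = 313.5 + 124 + (-25.6) = 411.9.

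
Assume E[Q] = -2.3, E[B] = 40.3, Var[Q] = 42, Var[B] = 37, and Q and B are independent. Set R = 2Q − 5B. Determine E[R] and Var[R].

E[R] = 2·E[Q] + (-5)·E[B] = 2·(-2.3) + (-5)·40.3 = -206.1.
Var[R] = a²·Var[Q] + b²·Var[B] + 2ab·covariance of Q and B with a = 2, b = -5.
Independence gives covariance of Q and B = 0.
= 2²·42 + (-5)²·37 + 2·2·(-5)·0
= 168 + 925 + 0 = 1093.

E[R] = -206.1, Var[R] = 1093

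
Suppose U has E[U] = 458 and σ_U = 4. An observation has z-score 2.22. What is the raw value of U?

U = 466.88

U = E[U] + z·σ_U = 458 + 2.22·4 = 466.88.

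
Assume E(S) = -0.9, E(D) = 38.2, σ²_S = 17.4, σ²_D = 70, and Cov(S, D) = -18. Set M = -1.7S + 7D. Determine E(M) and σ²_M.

E(M) = 268.93, σ²_M = 3908.686

E(M) = (-1.7)·E(S) + 7·E(D) = (-1.7)·(-0.9) + 7·38.2 = 268.93.
σ²_M = a²·σ²_S + b²·σ²_D + 2ab·Cov(S, D) with a = -1.7, b = 7.
= (-1.7)²·17.4 + 7²·70 + 2·(-1.7)·7·(-18)
= 50.286 + 3430 + 428.4 = 3908.686.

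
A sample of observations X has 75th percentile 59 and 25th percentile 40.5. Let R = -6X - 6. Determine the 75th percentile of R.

75th percentile of R = -249

Since a = -6 < 0 the transformation is decreasing, reversing order: the 75th percentile of R corresponds to the 25th percentile of X.
So P_{75}(R) = a·P_{25}(X) + b = (-6)·40.5 + (-6) = -249.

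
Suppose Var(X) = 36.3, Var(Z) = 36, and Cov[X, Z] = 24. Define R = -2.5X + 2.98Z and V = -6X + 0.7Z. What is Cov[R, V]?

By bilinearity, Cov[R, V] = ac·Var(X) + bd·Var(Z) + (ad+bc)·Cov[X, Z], with a=-2.5, b=2.98, c=-6, d=0.7.
ac·Var(X) = (-2.5)·(-6)·36.3 = 544.5
bd·Var(Z) = 2.98·0.7·36 = 75.096
(ad+bc)·Cov[X, Z] = (-19.63)·24 = -471.12
Cov[R, V] = 544.5 + 75.096 + (-471.12) = 148.476.

Cov[R, V] = 148.476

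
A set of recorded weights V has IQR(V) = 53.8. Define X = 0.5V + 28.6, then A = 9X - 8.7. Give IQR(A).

IQR(A) = 242.1

IQR(X) = |0.5|·53.8 = 26.9.
IQR(A) = |9|·26.9 = 242.1.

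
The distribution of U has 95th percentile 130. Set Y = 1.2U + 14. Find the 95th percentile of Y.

95th percentile of Y = 170

Since a = 1.2 > 0 the transformation is increasing, so the 95th percentile of Y = a·(P_{95} of U) + b = 1.2·130 + 14 = 170.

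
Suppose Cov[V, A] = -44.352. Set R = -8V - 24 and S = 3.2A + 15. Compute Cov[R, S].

Cov[R, S] = a·c·Cov[V, A] = (-8)·3.2·(-44.352) = 1135.4112. Additive constants drop out.

Cov[R, S] = 1135.4112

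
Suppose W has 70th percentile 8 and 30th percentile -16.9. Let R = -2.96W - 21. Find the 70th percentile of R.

Since a = -2.96 < 0 the transformation is decreasing, reversing order: the 70th percentile of R corresponds to the 30th percentile of W.
So P_{70}(R) = a·P_{30}(W) + b = (-2.96)·(-16.9) + (-21) = 29.024.

70th percentile of R = 29.024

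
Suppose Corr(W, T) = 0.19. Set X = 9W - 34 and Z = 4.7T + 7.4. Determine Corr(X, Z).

Corr(X, Z) = 0.19

Linear rescalings preserve correlation up to sign; here the slopes 9 and 4.7 have the same sign, so Corr(X, Z) = Corr(W, T) = 0.19.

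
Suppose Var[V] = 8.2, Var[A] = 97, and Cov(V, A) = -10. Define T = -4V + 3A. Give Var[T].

Var[T] = a²·Var[V] + b²·Var[A] + 2ab·Cov(V, A) with a = -4, b = 3.
= (-4)²·8.2 + 3²·97 + 2·(-4)·3·(-10)
= 131.2 + 873 + 240 = 1244.2.

Var[T] = 1244.2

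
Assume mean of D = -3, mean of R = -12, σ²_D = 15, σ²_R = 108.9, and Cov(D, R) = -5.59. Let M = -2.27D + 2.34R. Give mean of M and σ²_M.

mean of M = (-2.27)·mean of D + 2.34·mean of R = (-2.27)·(-3) + 2.34·(-12) = -21.27.
σ²_M = a²·σ²_D + b²·σ²_R + 2ab·Cov(D, R) with a = -2.27, b = 2.34.
= (-2.27)²·15 + 2.34²·108.9 + 2·(-2.27)·2.34·(-5.59)
= 77.2935 + 596.29284 + 59.385924 = 732.972264.

mean of M = -21.27, σ²_M = 732.972264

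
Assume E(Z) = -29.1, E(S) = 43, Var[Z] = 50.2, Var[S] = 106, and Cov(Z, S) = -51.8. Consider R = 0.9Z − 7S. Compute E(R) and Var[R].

E(R) = -327.19, Var[R] = 5887.342

E(R) = 0.9·E(Z) + (-7)·E(S) = 0.9·(-29.1) + (-7)·43 = -327.19.
Var[R] = a²·Var[Z] + b²·Var[S] + 2ab·Cov(Z, S) with a = 0.9, b = -7.
= 0.9²·50.2 + (-7)²·106 + 2·0.9·(-7)·(-51.8)
= 40.662 + 5194 + 652.68 = 5887.342.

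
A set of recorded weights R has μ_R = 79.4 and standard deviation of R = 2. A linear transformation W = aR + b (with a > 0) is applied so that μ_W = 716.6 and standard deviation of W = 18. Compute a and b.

a = 9, b = 2

standard deviation of W = a·standard deviation of R (a > 0), so a = 18/2 = 9.
μ_W = a·μ_R + b, so b = 716.6 − 9·79.4 = 2.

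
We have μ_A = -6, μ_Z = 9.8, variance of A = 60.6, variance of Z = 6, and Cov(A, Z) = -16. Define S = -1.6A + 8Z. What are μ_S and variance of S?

μ_S = 88, variance of S = 948.736

μ_S = (-1.6)·μ_A + 8·μ_Z = (-1.6)·(-6) + 8·9.8 = 88.
variance of S = a²·variance of A + b²·variance of Z + 2ab·Cov(A, Z) with a = -1.6, b = 8.
= (-1.6)²·60.6 + 8²·6 + 2·(-1.6)·8·(-16)
= 155.136 + 384 + 409.6 = 948.736.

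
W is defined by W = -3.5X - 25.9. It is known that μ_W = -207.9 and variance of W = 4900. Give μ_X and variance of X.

From W = -3.5X - 25.9: μ_W = a·μ_X + b, so μ_X = (μ_W − b)/a = (-207.9 − (-25.9))/(-3.5) = 52.
variance of W = a²·variance of X, so variance of X = 4900/(-3.5)² = 400.

μ_X = 52, variance of X = 400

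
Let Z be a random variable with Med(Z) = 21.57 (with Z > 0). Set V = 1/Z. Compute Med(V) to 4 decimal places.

Med(V) = 0.0464

1/Z is monotone on this domain, so Med(V) = 1/(21.57) ≈ 0.0464.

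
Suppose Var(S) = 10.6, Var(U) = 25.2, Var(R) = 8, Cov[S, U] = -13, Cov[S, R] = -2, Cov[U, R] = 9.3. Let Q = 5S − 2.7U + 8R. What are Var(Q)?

Var(Q) = a²·Var(S) + b²·Var(U) + c²·Var(R) + 2ab·Cov[S, U] + 2ac·Cov[S, R] + 2bc·Cov[U, R], with a = 5, b = -2.7, c = 8.
= 265 + 183.708 + 512 + 351 + (-160) + (-401.76)
= 749.948.

Var(Q) = 749.948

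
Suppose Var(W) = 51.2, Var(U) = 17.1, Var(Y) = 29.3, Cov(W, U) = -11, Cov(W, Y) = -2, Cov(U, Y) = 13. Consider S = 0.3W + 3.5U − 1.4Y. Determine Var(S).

Var(S) = 122.691

Var(S) = a²·Var(W) + b²·Var(U) + c²·Var(Y) + 2ab·Cov(W, U) + 2ac·Cov(W, Y) + 2bc·Cov(U, Y), with a = 0.3, b = 3.5, c = -1.4.
= 4.608 + 209.475 + 57.428 + (-23.1) + 1.68 + (-127.4)
= 122.691.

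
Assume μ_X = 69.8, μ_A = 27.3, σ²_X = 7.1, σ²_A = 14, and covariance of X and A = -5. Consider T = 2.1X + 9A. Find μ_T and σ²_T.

μ_T = 392.28, σ²_T = 976.311

μ_T = 2.1·μ_X + 9·μ_A = 2.1·69.8 + 9·27.3 = 392.28.
σ²_T = a²·σ²_X + b²·σ²_A + 2ab·covariance of X and A with a = 2.1, b = 9.
= 2.1²·7.1 + 9²·14 + 2·2.1·9·(-5)
= 31.311 + 1134 + (-189) = 976.311.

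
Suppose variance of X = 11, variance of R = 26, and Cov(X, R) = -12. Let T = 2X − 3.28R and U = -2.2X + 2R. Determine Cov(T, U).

Cov(T, U) = -353.552

By bilinearity, Cov(T, U) = ac·variance of X + bd·variance of R + (ad+bc)·Cov(X, R), with a=2, b=-3.28, c=-2.2, d=2.
ac·variance of X = 2·(-2.2)·11 = -48.4
bd·variance of R = (-3.28)·2·26 = -170.56
(ad+bc)·Cov(X, R) = (11.216)·(-12) = -134.592
Cov(T, U) = -48.4 + (-170.56) + (-134.592) = -353.552.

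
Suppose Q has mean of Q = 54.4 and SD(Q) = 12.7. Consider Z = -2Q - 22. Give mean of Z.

mean of Z = -130.8

Z = -2Q - 22 is linear with a = -2, b = -22.
mean of Z = a·mean of Q + b = (-2)·54.4 + (-22) = -130.8.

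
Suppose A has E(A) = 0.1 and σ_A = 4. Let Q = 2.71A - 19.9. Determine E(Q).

Q = 2.71A - 19.9 is linear with a = 2.71, b = -19.9.
E(Q) = a·E(A) + b = 2.71·0.1 + (-19.9) = -19.629.

E(Q) = -19.629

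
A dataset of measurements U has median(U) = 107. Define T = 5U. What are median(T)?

A linear map preserves order up to sign, so median(T) = a·median(U) + b = 5·107 = 535.

median(T) = 535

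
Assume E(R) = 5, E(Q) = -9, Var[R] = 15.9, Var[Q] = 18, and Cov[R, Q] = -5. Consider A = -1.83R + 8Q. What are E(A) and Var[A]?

E(A) = (-1.83)·E(R) + 8·E(Q) = (-1.83)·5 + 8·(-9) = -81.15.
Var[A] = a²·Var[R] + b²·Var[Q] + 2ab·Cov[R, Q] with a = -1.83, b = 8.
= (-1.83)²·15.9 + 8²·18 + 2·(-1.83)·8·(-5)
= 53.24751 + 1152 + 146.4 = 1351.64751.

E(A) = -81.15, Var[A] = 1351.64751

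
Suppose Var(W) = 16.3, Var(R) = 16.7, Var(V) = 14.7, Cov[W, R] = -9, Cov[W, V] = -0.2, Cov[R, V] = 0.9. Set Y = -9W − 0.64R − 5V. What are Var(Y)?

Var(Y) = a²·Var(W) + b²·Var(R) + c²·Var(V) + 2ab·Cov[W, R] + 2ac·Cov[W, V] + 2bc·Cov[R, V], with a = -9, b = -0.64, c = -5.
= 1320.3 + 6.84032 + 367.5 + (-103.68) + (-18) + 5.76
= 1578.72032.

Var(Y) = 1578.72032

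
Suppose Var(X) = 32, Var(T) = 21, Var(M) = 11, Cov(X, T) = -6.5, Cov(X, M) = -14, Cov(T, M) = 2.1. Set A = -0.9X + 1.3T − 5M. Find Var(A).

Var(A) = a²·Var(X) + b²·Var(T) + c²·Var(M) + 2ab·Cov(X, T) + 2ac·Cov(X, M) + 2bc·Cov(T, M), with a = -0.9, b = 1.3, c = -5.
= 25.92 + 35.49 + 275 + 15.21 + (-126) + (-27.3)
= 198.32.

Var(A) = 198.32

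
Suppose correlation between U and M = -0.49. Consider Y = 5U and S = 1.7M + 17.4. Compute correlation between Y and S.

correlation between Y and S = -0.49

Linear rescalings preserve correlation up to sign; here the slopes 5 and 1.7 have the same sign, so correlation between Y and S = correlation between U and M = -0.49.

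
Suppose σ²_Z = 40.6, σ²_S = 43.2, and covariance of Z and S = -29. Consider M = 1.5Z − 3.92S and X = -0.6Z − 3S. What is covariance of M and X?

By bilinearity, covariance of M and X = ac·σ²_Z + bd·σ²_S + (ad+bc)·covariance of Z and S, with a=1.5, b=-3.92, c=-0.6, d=-3.
ac·σ²_Z = 1.5·(-0.6)·40.6 = -36.54
bd·σ²_S = (-3.92)·(-3)·43.2 = 508.032
(ad+bc)·covariance of Z and S = (-2.148)·(-29) = 62.292
covariance of M and X = -36.54 + 508.032 + 62.292 = 533.784.

covariance of M and X = 533.784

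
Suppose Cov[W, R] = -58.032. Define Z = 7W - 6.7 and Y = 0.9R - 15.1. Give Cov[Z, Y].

Cov[Z, Y] = -365.6016

Cov[Z, Y] = a·c·Cov[W, R] = 7·0.9·(-58.032) = -365.6016. Additive constants drop out.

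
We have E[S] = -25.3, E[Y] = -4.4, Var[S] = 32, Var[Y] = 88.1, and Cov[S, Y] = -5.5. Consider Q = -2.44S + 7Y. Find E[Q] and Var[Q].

E[Q] = 30.932, Var[Q] = 4695.2952

E[Q] = (-2.44)·E[S] + 7·E[Y] = (-2.44)·(-25.3) + 7·(-4.4) = 30.932.
Var[Q] = a²·Var[S] + b²·Var[Y] + 2ab·Cov[S, Y] with a = -2.44, b = 7.
= (-2.44)²·32 + 7²·88.1 + 2·(-2.44)·7·(-5.5)
= 190.5152 + 4316.9 + 187.88 = 4695.2952.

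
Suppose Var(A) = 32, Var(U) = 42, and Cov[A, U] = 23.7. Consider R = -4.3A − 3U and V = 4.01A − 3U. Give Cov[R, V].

Cov[R, V] = -153.157

By bilinearity, Cov[R, V] = ac·Var(A) + bd·Var(U) + (ad+bc)·Cov[A, U], with a=-4.3, b=-3, c=4.01, d=-3.
ac·Var(A) = (-4.3)·4.01·32 = -551.776
bd·Var(U) = (-3)·(-3)·42 = 378
(ad+bc)·Cov[A, U] = (0.87)·23.7 = 20.619
Cov[R, V] = -551.776 + 378 + 20.619 = -153.157.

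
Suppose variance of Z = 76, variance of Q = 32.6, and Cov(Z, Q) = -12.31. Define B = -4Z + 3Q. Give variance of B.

variance of B = a²·variance of Z + b²·variance of Q + 2ab·Cov(Z, Q) with a = -4, b = 3.
= (-4)²·76 + 3²·32.6 + 2·(-4)·3·(-12.31)
= 1216 + 293.4 + 295.44 = 1804.84.

variance of B = 1804.84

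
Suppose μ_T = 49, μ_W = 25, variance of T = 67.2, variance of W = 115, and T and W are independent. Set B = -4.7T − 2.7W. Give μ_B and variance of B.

μ_B = -297.8, variance of B = 2322.798

μ_B = (-4.7)·μ_T + (-2.7)·μ_W = (-4.7)·49 + (-2.7)·25 = -297.8.
variance of B = a²·variance of T + b²·variance of W + 2ab·Cov(T, W) with a = -4.7, b = -2.7.
Independence gives Cov(T, W) = 0.
= (-4.7)²·67.2 + (-2.7)²·115 + 2·(-4.7)·(-2.7)·0
= 1484.448 + 838.35 + 0 = 2322.798.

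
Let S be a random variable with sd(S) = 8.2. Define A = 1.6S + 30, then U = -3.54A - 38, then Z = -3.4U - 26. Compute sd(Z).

sd(Z) = 157.91232

sd(A) = |1.6|·8.2 = 13.12.
sd(U) = |-3.54|·13.12 = 46.4448.
sd(Z) = |-3.4|·46.4448 = 157.91232.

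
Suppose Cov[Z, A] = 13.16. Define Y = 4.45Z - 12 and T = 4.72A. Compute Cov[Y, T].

Cov[Y, T] = a·c·Cov[Z, A] = 4.45·4.72·13.16 = 276.41264. Additive constants drop out.

Cov[Y, T] = 276.41264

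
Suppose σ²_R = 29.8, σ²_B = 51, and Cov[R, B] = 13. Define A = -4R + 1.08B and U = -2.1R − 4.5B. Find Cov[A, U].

Cov[A, U] = 206.976

By bilinearity, Cov[A, U] = ac·σ²_R + bd·σ²_B + (ad+bc)·Cov[R, B], with a=-4, b=1.08, c=-2.1, d=-4.5.
ac·σ²_R = (-4)·(-2.1)·29.8 = 250.32
bd·σ²_B = 1.08·(-4.5)·51 = -247.86
(ad+bc)·Cov[R, B] = (15.732)·13 = 204.516
Cov[A, U] = 250.32 + (-247.86) + 204.516 = 206.976.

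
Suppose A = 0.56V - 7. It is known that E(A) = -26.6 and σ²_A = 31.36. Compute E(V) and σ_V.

E(V) = -35, σ_V = 10

From A = 0.56V - 7: E(A) = a·E(V) + b, so E(V) = (E(A) − b)/a = (-26.6 − (-7))/0.56 = -35.
σ_A = √31.36 = 5.6.
σ_A = |a|·σ_V, so σ_V = 5.6/|0.56| = 10.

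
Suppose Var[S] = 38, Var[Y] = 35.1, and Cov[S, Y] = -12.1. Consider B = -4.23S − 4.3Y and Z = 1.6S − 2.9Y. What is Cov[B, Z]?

By bilinearity, Cov[B, Z] = ac·Var[S] + bd·Var[Y] + (ad+bc)·Cov[S, Y], with a=-4.23, b=-4.3, c=1.6, d=-2.9.
ac·Var[S] = (-4.23)·1.6·38 = -257.184
bd·Var[Y] = (-4.3)·(-2.9)·35.1 = 437.697
(ad+bc)·Cov[S, Y] = (5.387)·(-12.1) = -65.1827
Cov[B, Z] = -257.184 + 437.697 + (-65.1827) = 115.3303.

Cov[B, Z] = 115.3303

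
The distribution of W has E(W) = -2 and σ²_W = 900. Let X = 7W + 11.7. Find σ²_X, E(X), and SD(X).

σ²_X = 44100, E(X) = -2.3, SD(X) = 210

X = 7W + 11.7 is linear with a = 7, b = 11.7.
σ²_X = a²·σ²_W = 7²·900 = 44100 (the additive constant 11.7 does not affect variance).
E(X) = a·E(W) + b = 7·(-2) + 11.7 = -2.3.
SD(W) = √900 = 30.
SD(X) = |a|·SD(W) = |7|·30 = 210.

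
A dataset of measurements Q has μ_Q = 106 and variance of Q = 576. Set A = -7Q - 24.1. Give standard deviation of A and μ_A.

standard deviation of A = 168, μ_A = -766.1

A = -7Q - 24.1 is linear with a = -7, b = -24.1.
standard deviation of Q = √576 = 24.
standard deviation of A = |a|·standard deviation of Q = |-7|·24 = 168.
μ_A = a·μ_Q + b = (-7)·106 + (-24.1) = -766.1.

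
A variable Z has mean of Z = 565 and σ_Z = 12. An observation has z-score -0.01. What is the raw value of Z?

Z = 564.88

Z = mean of Z + z·σ_Z = 565 + (-0.01)·12 = 564.88.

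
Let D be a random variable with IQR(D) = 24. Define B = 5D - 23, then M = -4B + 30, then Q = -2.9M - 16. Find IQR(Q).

IQR(Q) = 1392

IQR(B) = |5|·24 = 120.
IQR(M) = |-4|·120 = 480.
IQR(Q) = |-2.9|·480 = 1392.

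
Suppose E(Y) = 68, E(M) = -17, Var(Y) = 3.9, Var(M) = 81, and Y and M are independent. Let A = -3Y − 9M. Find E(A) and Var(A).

E(A) = (-3)·E(Y) + (-9)·E(M) = (-3)·68 + (-9)·(-17) = -51.
Var(A) = a²·Var(Y) + b²·Var(M) + 2ab·covariance of Y and M with a = -3, b = -9.
Independence gives covariance of Y and M = 0.
= (-3)²·3.9 + (-9)²·81 + 2·(-3)·(-9)·0
= 35.1 + 6561 + 0 = 6596.1.

E(A) = -51, Var(A) = 6596.1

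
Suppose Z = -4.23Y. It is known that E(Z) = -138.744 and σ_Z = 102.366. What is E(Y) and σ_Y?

E(Y) = 32.8, σ_Y = 24.2

From Z = -4.23Y: E(Z) = a·E(Y) + b, so E(Y) = (E(Z) − b)/a = (-138.744 − 0)/(-4.23) = 32.8.
σ_Z = |a|·σ_Y, so σ_Y = 102.366/|-4.23| = 24.2.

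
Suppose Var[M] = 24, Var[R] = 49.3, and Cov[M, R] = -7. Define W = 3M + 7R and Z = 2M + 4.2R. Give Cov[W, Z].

By bilinearity, Cov[W, Z] = ac·Var[M] + bd·Var[R] + (ad+bc)·Cov[M, R], with a=3, b=7, c=2, d=4.2.
ac·Var[M] = 3·2·24 = 144
bd·Var[R] = 7·4.2·49.3 = 1449.42
(ad+bc)·Cov[M, R] = (26.6)·(-7) = -186.2
Cov[W, Z] = 144 + 1449.42 + (-186.2) = 1407.22.

Cov[W, Z] = 1407.22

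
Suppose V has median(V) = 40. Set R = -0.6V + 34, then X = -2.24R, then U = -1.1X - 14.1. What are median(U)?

median(U) = 10.54

median(R) = (-0.6)·40 + 34 = 10.
median(X) = (-2.24)·10 = -22.4.
median(U) = (-1.1)·(-22.4) + (-14.1) = 10.54.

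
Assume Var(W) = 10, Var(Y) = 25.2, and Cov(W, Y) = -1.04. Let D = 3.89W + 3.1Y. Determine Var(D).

Var(D) = a²·Var(W) + b²·Var(Y) + 2ab·Cov(W, Y) with a = 3.89, b = 3.1.
= 3.89²·10 + 3.1²·25.2 + 2·3.89·3.1·(-1.04)
= 151.321 + 242.172 + (-25.08272) = 368.41028.

Var(D) = 368.41028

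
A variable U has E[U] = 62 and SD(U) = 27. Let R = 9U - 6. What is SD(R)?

R = 9U - 6 is linear with a = 9, b = -6.
SD(R) = |a|·SD(U) = |9|·27 = 243.

SD(R) = 243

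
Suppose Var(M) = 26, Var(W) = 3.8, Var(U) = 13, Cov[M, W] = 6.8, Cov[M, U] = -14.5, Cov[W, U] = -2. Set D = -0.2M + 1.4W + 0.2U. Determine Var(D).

Var(D) = 5.24

Var(D) = a²·Var(M) + b²·Var(W) + c²·Var(U) + 2ab·Cov[M, W] + 2ac·Cov[M, U] + 2bc·Cov[W, U], with a = -0.2, b = 1.4, c = 0.2.
= 1.04 + 7.448 + 0.52 + (-3.808) + 1.16 + (-1.12)
= 5.24.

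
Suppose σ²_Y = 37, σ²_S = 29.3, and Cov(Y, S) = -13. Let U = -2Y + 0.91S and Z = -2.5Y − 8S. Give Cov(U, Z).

Cov(U, Z) = -206.729

By bilinearity, Cov(U, Z) = ac·σ²_Y + bd·σ²_S + (ad+bc)·Cov(Y, S), with a=-2, b=0.91, c=-2.5, d=-8.
ac·σ²_Y = (-2)·(-2.5)·37 = 185
bd·σ²_S = 0.91·(-8)·29.3 = -213.304
(ad+bc)·Cov(Y, S) = (13.725)·(-13) = -178.425
Cov(U, Z) = 185 + (-213.304) + (-178.425) = -206.729.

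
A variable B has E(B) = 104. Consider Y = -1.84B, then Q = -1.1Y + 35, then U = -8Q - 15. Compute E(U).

E(Y) = (-1.84)·104 = -191.36.
E(Q) = (-1.1)·(-191.36) + 35 = 245.496.
E(U) = (-8)·245.496 + (-15) = -1978.968.

E(U) = -1978.968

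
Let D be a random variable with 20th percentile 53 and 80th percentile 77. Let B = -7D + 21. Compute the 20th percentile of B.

20th percentile of B = -518

Since a = -7 < 0 the transformation is decreasing, reversing order: the 20th percentile of B corresponds to the 80th percentile of D.
So P_{20}(B) = a·P_{80}(D) + b = (-7)·77 + 21 = -518.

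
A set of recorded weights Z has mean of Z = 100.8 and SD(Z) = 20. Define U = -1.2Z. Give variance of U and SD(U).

variance of U = 576, SD(U) = 24

U = -1.2Z is linear with a = -1.2, b = 0.
variance of Z = 20² = 400.
variance of U = a²·variance of Z = (-1.2)²·400 = 576.
SD(U) = |a|·SD(Z) = |-1.2|·20 = 24.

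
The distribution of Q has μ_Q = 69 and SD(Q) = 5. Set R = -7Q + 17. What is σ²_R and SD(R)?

σ²_R = 1225, SD(R) = 35

R = -7Q + 17 is linear with a = -7, b = 17.
σ²_Q = 5² = 25.
σ²_R = a²·σ²_Q = (-7)²·25 = 1225 (the additive constant 17 does not affect variance).
SD(R) = |a|·SD(Q) = |-7|·5 = 35.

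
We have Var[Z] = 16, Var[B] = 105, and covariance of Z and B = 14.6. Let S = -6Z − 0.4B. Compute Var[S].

Var[S] = 662.88

Var[S] = a²·Var[Z] + b²·Var[B] + 2ab·covariance of Z and B with a = -6, b = -0.4.
= (-6)²·16 + (-0.4)²·105 + 2·(-6)·(-0.4)·14.6
= 576 + 16.8 + 70.08 = 662.88.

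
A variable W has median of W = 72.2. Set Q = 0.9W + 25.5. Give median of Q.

median of Q = 90.48

A linear map preserves order up to sign, so median of Q = a·median of W + b = 0.9·72.2 + 25.5 = 90.48.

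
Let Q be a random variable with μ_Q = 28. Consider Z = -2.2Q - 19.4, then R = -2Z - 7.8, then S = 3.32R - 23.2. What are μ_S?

μ_S = 488.744

μ_Z = (-2.2)·28 + (-19.4) = -81.
μ_R = (-2)·(-81) + (-7.8) = 154.2.
μ_S = 3.32·154.2 + (-23.2) = 488.744.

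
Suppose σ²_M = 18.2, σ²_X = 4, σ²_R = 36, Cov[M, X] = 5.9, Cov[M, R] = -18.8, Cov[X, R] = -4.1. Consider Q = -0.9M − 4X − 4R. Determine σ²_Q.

σ²_Q = 430.662

σ²_Q = a²·σ²_M + b²·σ²_X + c²·σ²_R + 2ab·Cov[M, X] + 2ac·Cov[M, R] + 2bc·Cov[X, R], with a = -0.9, b = -4, c = -4.
= 14.742 + 64 + 576 + 42.48 + (-135.36) + (-131.2)
= 430.662.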